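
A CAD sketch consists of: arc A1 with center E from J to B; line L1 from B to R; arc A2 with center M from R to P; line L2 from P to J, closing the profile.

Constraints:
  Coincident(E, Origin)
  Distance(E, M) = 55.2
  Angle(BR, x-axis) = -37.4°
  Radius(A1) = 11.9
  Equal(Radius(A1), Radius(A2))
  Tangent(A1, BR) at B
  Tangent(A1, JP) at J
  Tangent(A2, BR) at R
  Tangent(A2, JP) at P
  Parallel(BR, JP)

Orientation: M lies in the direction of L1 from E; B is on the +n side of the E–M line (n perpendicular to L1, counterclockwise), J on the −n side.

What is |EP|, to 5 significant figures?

56.468

The slot axis is L1's direction at -37.4°, so u = (cos -37.4°, sin -37.4°) = (0.79441, -0.60738) and n = (−sin -37.4°, cos -37.4°) = (0.60738, 0.79441). E is at the origin and M lies 55.2 along u from E, so M = 55.2·u = (43.852, -33.527). Tangency of A1 to both parallel lines with radius 11.9 puts B and J at E ± 11.9·n: B = (7.2278, 9.4535), J = (-7.2278, -9.4535). Equal radii place R and P the same way about M: R = M + 11.9·n = (51.079, -24.074), P = M − 11.9·n = (36.624, -42.981). Then |EP| = |P − E| = 56.468.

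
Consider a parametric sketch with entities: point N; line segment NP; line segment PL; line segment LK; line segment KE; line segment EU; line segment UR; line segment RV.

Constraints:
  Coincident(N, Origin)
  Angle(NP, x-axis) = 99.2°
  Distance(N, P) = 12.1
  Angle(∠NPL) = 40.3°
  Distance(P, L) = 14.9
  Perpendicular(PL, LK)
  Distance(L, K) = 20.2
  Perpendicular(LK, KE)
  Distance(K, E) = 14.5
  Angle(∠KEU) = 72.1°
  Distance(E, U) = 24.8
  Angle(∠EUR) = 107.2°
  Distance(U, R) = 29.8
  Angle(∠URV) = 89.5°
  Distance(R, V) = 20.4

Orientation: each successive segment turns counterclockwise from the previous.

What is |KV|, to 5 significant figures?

22.672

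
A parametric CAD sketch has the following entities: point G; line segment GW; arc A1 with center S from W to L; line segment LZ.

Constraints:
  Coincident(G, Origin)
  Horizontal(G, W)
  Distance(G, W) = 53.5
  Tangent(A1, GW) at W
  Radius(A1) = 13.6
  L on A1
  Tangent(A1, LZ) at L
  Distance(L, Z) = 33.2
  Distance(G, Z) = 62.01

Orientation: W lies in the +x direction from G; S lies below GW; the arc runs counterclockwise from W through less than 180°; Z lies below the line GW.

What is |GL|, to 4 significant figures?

42.23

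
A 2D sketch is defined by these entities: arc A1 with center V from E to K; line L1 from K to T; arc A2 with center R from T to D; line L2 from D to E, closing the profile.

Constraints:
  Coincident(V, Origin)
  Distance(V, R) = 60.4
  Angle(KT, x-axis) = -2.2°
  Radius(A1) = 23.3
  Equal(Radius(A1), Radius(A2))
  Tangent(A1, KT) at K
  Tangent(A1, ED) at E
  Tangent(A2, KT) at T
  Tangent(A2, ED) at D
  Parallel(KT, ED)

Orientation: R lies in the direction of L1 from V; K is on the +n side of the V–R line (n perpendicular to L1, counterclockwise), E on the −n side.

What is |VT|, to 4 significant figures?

64.74

The slot axis is L1's direction at -2.2°, so u = (cos -2.2°, sin -2.2°) = (0.9993, -0.03839) and n = (−sin -2.2°, cos -2.2°) = (0.03839, 0.9993). V is at the origin and R lies 60.4 along u from V, so R = 60.4·u = (60.36, -2.319). Tangency of A1 to both parallel lines with radius 23.3 puts K and E at V ± 23.3·n: K = (0.8944, 23.28), E = (-0.8944, -23.28). Equal radii place T and D the same way about R: T = R + 23.3·n = (61.25, 20.96), D = R − 23.3·n = (59.46, -25.60). Then |VT| = |T − V| = 64.74.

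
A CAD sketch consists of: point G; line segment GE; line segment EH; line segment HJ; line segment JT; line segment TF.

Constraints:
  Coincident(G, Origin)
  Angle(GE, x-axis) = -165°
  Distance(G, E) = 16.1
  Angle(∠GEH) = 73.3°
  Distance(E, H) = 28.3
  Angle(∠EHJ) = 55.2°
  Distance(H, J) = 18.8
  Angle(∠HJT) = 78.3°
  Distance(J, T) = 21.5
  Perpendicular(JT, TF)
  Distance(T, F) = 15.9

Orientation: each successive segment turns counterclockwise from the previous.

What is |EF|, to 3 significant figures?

18.1

G is at the origin; GE runs at -165.0° with length 16.1, so E = (-15.6, -4.17). ∠GEH = 73.3° gives EH at -58.3° from the x-axis; with |EH| = 28.3, H = (-0.681, -28.2). ∠EHJ = 55.2° gives HJ at 66.5° from the x-axis; with |HJ| = 18.8, J = (6.82, -11.0). ∠HJT = 78.3° gives JT at 168° from the x-axis; with |JT| = 21.5, T = (-14.2, -6.61). JT ⟂ TF, so TF runs at -102°; with |TF| = 15.9, F = (-17.5, -22.2). Then |EF| = |F − E| = 18.1.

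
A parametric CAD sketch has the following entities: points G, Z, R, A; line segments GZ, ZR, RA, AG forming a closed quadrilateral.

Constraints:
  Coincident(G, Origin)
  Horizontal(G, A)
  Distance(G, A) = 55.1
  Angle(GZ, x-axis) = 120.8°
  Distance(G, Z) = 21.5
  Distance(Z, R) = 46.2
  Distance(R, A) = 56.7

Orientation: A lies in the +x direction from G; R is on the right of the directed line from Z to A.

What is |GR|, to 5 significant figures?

25.492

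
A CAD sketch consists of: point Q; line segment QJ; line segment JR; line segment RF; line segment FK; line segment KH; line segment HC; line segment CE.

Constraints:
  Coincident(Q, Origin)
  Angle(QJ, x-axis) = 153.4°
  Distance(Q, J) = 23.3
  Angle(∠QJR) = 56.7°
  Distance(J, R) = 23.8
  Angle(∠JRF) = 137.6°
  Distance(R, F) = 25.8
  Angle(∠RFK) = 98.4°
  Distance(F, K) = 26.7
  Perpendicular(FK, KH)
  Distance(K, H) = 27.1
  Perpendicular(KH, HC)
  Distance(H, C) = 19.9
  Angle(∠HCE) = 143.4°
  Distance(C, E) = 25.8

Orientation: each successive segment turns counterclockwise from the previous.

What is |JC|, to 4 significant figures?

18.36

FK ⟂ KH, so KH runs at 130.7°; with |KH| = 27.1, H = (4.014, 7.859). KH is perpendicular to HC, so HC runs at -139.3°; with |HC| = 19.9, C = (-11.07, -5.117). Then |JC| = |C − J| = 18.36.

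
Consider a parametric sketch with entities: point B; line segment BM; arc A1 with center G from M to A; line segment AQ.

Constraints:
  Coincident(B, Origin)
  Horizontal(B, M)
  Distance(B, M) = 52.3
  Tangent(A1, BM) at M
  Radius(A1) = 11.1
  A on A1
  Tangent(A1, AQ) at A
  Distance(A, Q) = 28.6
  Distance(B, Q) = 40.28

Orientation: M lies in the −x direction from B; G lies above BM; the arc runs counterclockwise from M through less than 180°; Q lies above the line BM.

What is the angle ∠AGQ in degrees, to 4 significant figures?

68.79°

Checks: ∠(GM, MB) = 90.00° ✓; |GM| = 11.10 ✓; |GA| = 11.10 ✓; ∠(GA, AQ) = 90.00° ✓; |AQ| = 28.60 ✓; |BQ| = 40.28 ✓.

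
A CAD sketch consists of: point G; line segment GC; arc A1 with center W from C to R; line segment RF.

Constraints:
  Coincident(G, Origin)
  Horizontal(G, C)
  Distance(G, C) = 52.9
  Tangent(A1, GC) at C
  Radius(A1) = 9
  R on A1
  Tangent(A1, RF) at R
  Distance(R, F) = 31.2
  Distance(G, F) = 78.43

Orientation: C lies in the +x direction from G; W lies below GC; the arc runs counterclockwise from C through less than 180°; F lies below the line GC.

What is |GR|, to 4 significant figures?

49.14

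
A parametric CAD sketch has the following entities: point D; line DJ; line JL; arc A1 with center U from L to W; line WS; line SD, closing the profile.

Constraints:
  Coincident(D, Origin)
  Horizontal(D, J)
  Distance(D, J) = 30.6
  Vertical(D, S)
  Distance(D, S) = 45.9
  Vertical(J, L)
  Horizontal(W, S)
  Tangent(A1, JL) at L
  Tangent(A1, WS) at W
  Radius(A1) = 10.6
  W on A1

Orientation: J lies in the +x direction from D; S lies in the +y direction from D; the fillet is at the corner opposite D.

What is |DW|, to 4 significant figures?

50.07

D is at the origin; D and J share the same y with |DJ| = 30.6 and J on the +x side, so J = (30.60, 0.000). D and S share the same x with |DS| = 45.9 and S on the +y side, so S = (0.000, 45.90). The virtual corner opposite D is at (30.60, 45.90). A1 meets JL tangentially, so UL is at right angles to JL and tangency of A1 to WS means the radius UW is perpendicular to WS, with radius 10.6, so the center U sits 10.6 in from both sides at U = (20.00, 35.30). That places the tangent points at L = (30.60, 35.30) on JL and W = (20.00, 45.90) on WS. Then |DW| = |W − D| = 50.07.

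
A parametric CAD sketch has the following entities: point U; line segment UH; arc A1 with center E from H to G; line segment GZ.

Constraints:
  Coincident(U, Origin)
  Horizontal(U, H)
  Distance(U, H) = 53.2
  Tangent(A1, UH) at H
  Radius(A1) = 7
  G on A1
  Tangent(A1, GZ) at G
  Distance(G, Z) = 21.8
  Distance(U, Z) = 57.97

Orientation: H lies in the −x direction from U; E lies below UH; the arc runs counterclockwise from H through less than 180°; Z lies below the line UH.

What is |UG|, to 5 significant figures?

60.327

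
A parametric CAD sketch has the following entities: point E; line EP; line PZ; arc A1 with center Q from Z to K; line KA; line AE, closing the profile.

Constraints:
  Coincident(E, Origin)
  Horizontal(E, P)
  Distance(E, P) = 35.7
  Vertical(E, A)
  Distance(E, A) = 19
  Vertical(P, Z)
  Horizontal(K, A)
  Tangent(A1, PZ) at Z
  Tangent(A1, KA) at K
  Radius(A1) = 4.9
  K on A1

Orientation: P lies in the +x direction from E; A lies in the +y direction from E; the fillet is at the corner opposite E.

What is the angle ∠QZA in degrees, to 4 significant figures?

7.815°

E is at the origin; E and P share the same y with |EP| = 35.7 and P on the +x side, so P = (35.70, 0.000). EA is vertical with |EA| = 19.0 and A on the +y side, so A = (0.000, 19.00). The virtual corner opposite E is at (35.70, 19.00). Since A1 is tangent to PZ there, QZ ⟂ PZ and A1 meets KA tangentially, so QK is at right angles to KA, with radius 4.9, so the center Q sits 4.9 in from both sides at Q = (30.80, 14.10). That places the tangent points at Z = (35.70, 14.10) on PZ and K = (30.80, 19.00) on KA. Then cos ∠QZA = ZQ·ZA / (|ZQ||ZA|), giving 7.815°.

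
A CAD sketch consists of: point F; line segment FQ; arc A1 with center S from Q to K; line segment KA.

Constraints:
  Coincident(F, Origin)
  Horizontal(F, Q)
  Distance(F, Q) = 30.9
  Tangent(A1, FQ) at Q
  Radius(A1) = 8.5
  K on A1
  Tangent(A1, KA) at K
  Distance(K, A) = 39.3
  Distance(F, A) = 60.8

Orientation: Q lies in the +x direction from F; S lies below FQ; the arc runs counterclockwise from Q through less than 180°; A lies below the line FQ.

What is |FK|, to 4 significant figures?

25.70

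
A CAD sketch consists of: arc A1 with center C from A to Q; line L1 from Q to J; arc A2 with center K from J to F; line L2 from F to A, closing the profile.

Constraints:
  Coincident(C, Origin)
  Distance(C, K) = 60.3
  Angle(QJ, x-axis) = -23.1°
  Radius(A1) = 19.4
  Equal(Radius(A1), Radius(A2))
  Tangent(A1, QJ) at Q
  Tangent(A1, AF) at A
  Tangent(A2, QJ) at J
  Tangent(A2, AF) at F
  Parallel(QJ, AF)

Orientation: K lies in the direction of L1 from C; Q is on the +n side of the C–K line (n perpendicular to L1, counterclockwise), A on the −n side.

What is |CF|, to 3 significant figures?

63.3

The slot axis is L1's direction at -23.1°, so u = (cos -23.1°, sin -23.1°) = (0.920, -0.392) and n = (−sin -23.1°, cos -23.1°) = (0.392, 0.920). C is at the origin and K lies 60.3 along u from C, so K = 60.3·u = (55.5, -23.7). Tangency of A1 to both parallel lines with radius 19.4 puts Q and A at C ± 19.4·n: Q = (7.61, 17.8), A = (-7.61, -17.8). Equal radii place J and F the same way about K: J = K + 19.4·n = (63.1, -5.81), F = K − 19.4·n = (47.9, -41.5). Then |CF| = |F − C| = 63.3.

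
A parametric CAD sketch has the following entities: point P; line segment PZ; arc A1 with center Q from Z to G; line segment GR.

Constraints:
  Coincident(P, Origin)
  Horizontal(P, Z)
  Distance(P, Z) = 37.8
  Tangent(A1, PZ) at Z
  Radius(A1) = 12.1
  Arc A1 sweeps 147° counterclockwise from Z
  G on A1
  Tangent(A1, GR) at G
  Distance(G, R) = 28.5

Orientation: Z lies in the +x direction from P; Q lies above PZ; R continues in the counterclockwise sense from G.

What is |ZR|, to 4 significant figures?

41.55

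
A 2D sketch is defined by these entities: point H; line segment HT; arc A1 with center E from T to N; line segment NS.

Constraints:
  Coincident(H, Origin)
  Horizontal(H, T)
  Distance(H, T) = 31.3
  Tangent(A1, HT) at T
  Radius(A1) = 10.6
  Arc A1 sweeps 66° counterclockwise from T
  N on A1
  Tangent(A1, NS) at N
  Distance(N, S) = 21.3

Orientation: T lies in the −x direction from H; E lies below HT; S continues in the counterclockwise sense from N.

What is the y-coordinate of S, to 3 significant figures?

-25.7

H is at the origin; HT is horizontal with |HT| = 31.3 and T on the −x side, so T = (-31.3, 0.00). Tangency of A1 to HT means the radius ET is perpendicular to HT, so E = T + (0, -10.6) = (-31.3, -10.6). On A1, T sits at bearing 90° from E; a 66° counterclockwise sweep puts N at bearing 156°, so N = E + 10.6·(cos 156°, sin 156°) = (-41.0, -6.29). Since A1 is tangent to NS there, EN ⟂ NS, so NS runs along (−sin 156°, cos 156°); with |NS| = 21.3, S = (-49.6, -25.7). So S.y = -25.7.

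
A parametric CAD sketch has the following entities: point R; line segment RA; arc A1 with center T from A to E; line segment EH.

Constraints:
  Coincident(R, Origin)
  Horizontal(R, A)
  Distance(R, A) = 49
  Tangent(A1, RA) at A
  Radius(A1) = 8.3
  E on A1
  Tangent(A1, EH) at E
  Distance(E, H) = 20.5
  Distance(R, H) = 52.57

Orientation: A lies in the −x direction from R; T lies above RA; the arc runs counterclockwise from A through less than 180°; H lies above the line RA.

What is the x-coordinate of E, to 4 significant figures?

-40.77

R is at the origin; R and A share the same y with |RA| = 49.0 and A on the −x side, so A = (-49.00, 0.000). Since A1 is tangent to RA there, TA ⟂ RA, so T = A + (0, 8.3) = (-49.00, 8.300). Since TE ⟂ EH (tangency), |TH| = √(8.3² + 20.5²) = 22.12 regardless of where E sits on A1. So H lies on both circle(R, 52.57) and circle(T, 22.12); the above-RA intersection is H = (-43.38, 29.69). E is the foot of the tangent from H: E = (-40.77, 9.359).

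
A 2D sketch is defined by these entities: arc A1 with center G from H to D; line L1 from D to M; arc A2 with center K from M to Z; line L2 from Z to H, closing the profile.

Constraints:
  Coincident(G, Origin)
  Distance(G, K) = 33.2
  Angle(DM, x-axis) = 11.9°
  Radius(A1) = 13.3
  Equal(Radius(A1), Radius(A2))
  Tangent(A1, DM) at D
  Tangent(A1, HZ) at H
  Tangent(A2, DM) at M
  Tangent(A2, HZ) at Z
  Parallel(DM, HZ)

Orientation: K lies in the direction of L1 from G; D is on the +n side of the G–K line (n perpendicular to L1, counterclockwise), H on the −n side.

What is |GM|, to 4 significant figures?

35.76

The slot axis is L1's direction at 11.9°, so u = (cos 11.9°, sin 11.9°) = (0.9785, 0.2062) and n = (−sin 11.9°, cos 11.9°) = (-0.2062, 0.9785). G is at the origin and K lies 33.2 along u from G, so K = 33.2·u = (32.49, 6.846). Tangency of A1 to both parallel lines with radius 13.3 puts D and H at G ± 13.3·n: D = (-2.743, 13.01), H = (2.743, -13.01). Equal radii place M and Z the same way about K: M = K + 13.3·n = (29.74, 19.86), Z = K − 13.3·n = (35.23, -6.168). Then |GM| = |M − G| = 35.76.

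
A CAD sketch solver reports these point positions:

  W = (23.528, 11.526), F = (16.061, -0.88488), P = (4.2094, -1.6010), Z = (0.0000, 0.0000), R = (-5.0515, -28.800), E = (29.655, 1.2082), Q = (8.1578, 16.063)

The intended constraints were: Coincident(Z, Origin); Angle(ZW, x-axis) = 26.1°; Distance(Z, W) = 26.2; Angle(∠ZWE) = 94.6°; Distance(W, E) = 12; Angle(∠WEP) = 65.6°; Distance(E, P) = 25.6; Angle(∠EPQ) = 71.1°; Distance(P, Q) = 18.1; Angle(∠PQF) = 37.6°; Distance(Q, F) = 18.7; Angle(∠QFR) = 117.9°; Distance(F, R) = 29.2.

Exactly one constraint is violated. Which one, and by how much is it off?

Distance(F, R) = 29.2 — off by 5.80.

Z = (0.00, 0.00) ✓; ZW at 26.10° ✓; |ZW| = 26.20 ✓; ∠ZWE = 94.60° ✓; |WE| = 12.00 ✓; ∠WEP = 65.60° ✓; |EP| = 25.60 ✓; ∠EPQ = 71.10° ✓; |PQ| = 18.10 ✓; ∠PQF = 37.60° ✓; |QF| = 18.70 ✓; ∠QFR = 117.9° ✓; |FR| = 35.00 ✗.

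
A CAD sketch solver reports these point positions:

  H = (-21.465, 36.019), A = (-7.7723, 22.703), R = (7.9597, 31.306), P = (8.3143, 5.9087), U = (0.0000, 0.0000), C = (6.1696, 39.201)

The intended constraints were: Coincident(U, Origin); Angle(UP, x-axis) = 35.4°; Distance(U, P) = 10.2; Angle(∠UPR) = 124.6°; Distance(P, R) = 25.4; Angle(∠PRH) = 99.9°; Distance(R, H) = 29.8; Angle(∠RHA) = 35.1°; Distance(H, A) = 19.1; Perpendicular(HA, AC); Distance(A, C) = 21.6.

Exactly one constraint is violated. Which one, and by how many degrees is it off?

Perpendicular(HA, AC) — off by 4.00°.

U = (0.00, 0.00) ✓; UP at 35.40° ✓; |UP| = 10.20 ✓; ∠UPR = 124.6° ✓; |PR| = 25.40 ✓; ∠PRH = 99.90° ✓; |RH| = 29.80 ✓; ∠RHA = 35.10° ✓; |HA| = 19.10 ✓; ∠(HA, AC) = 94.00° ✗; |AC| = 21.60 ✓.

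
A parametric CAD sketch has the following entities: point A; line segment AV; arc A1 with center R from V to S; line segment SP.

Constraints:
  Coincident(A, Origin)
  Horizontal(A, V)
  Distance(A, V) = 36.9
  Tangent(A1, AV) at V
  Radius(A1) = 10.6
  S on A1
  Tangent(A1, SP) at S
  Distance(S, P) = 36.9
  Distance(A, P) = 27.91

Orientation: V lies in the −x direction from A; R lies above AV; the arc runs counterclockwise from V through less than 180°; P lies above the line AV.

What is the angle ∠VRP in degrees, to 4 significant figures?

116.6°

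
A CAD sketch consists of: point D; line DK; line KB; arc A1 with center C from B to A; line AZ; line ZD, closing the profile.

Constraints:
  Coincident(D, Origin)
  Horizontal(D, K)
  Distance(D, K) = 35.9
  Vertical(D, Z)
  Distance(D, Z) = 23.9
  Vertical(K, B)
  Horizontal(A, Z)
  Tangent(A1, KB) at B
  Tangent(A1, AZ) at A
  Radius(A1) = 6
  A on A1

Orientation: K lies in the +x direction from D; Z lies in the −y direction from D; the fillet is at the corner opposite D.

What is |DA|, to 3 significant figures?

38.3

D is at the origin; D and K share the same y with |DK| = 35.9 and K on the +x side, so K = (35.9, 0.00). DZ is vertical with |DZ| = 23.9 and Z on the −y side, so Z = (0.00, -23.9). The virtual corner opposite D is at (35.9, -23.9). Since A1 is tangent to KB there, CB ⟂ KB and tangency of A1 to AZ means the radius CA is perpendicular to AZ, with radius 6.0, so the center C sits 6.0 in from both sides at C = (29.9, -17.9). That places the tangent points at B = (35.9, -17.9) on KB and A = (29.9, -23.9) on AZ. Then |DA| = |A − D| = 38.3.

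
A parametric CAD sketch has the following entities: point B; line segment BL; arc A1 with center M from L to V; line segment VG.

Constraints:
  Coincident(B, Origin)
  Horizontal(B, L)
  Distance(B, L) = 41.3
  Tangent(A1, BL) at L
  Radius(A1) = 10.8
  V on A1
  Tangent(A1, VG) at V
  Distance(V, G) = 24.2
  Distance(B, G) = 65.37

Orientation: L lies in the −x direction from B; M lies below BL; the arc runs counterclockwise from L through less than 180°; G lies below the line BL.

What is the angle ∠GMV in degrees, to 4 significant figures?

65.95°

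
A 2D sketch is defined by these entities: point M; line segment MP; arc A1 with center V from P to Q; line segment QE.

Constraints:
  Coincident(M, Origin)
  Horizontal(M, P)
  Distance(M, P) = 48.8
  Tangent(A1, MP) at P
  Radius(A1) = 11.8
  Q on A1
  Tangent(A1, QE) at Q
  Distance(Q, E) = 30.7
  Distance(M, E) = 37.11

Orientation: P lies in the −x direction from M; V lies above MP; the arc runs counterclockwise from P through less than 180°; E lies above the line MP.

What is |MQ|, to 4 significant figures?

39.45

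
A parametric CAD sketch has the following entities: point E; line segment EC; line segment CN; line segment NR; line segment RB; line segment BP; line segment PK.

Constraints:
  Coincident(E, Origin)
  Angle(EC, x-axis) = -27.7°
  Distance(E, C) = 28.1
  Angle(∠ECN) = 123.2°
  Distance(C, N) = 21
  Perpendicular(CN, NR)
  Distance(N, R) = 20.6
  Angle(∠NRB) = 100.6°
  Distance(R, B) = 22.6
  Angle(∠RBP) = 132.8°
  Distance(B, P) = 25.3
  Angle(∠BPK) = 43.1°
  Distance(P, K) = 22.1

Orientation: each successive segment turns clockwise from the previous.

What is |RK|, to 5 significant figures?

24.564

∠RBP = 132.8° gives BP at 58.900° from the x-axis; with |BP| = 25.3, P = (13.188, 7.4374). ∠BPK = 43.1° gives PK at -78.000° from the x-axis; with |PK| = 22.1, K = (17.783, -14.180). Then |RK| = |K − R| = 24.564.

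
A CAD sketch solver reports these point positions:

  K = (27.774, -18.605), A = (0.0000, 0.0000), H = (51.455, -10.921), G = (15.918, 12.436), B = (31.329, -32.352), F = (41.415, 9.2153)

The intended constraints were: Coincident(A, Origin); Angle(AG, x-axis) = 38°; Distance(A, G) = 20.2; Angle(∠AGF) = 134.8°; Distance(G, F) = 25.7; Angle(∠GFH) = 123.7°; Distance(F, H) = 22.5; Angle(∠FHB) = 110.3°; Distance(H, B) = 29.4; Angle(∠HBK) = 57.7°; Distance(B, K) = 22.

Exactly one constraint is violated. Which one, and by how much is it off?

Distance(B, K) = 22 — off by 7.80.

A = (0.00, 0.00) ✓; AG at 38.00° ✓; |AG| = 20.20 ✓; ∠AGF = 134.8° ✓; |GF| = 25.70 ✓; ∠GFH = 123.7° ✓; |FH| = 22.50 ✓; ∠FHB = 110.3° ✓; |HB| = 29.40 ✓; ∠HBK = 57.70° ✓; |BK| = 14.20 ✗.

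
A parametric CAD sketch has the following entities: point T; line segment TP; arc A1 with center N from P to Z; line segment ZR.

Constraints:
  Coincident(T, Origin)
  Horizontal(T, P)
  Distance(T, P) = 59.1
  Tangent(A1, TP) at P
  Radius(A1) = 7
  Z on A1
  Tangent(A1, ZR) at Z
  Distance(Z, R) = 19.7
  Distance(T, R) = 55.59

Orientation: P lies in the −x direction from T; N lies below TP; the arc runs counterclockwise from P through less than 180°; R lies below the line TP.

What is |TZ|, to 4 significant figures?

65.00

Checks: |NP| = 7.000 ✓; |NZ| = 7.000 ✓; ∠(NZ, ZR) = 90.00° ✓; |ZR| = 19.70 ✓; |TR| = 55.59 ✓.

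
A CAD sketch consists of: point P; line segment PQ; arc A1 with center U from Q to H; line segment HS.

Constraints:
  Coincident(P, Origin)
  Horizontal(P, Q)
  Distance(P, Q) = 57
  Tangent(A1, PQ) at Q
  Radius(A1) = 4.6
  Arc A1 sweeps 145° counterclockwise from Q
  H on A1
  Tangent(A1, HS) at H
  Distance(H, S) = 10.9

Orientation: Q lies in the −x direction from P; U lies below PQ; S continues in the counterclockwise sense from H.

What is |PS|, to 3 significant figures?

52.8

P is at the origin; P and Q share the same y with |PQ| = 57.0 and Q on the −x side, so Q = (-57.0, 0.00). The tangent condition forces UQ to be normal to PQ, so U = Q + (0, -4.6) = (-57.0, -4.60). On A1, Q sits at bearing 90° from U; a 145° counterclockwise sweep puts H at bearing 235°, so H = U + 4.6·(cos 235°, sin 235°) = (-59.6, -8.37). A1 meets HS tangentially, so UH is at right angles to HS, so HS runs along (−sin 235°, cos 235°); with |HS| = 10.9, S = (-50.7, -14.6). Then |PS| = |S − P| = 52.8.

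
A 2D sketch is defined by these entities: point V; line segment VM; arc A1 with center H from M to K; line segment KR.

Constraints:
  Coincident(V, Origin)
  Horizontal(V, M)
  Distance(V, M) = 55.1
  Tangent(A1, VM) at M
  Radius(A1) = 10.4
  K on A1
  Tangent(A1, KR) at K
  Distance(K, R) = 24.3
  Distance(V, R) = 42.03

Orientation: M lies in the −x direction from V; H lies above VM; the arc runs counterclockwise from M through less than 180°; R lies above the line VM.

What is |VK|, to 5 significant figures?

46.536

Checks: |HM| = 10.40 ✓; |HK| = 10.40 ✓; ∠(HK, KR) = 90.00° ✓; |KR| = 24.30 ✓; |VR| = 42.03 ✓.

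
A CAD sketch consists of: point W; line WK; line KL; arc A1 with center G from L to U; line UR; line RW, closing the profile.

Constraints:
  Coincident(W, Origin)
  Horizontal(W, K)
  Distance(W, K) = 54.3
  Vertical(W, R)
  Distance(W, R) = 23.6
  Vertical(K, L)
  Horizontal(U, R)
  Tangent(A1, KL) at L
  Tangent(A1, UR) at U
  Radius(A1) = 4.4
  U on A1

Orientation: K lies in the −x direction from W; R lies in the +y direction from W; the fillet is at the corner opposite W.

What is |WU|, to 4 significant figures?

55.20

The virtual corner opposite W is at (-54.30, 23.60). Tangency of A1 to KL means the radius GL is perpendicular to KL and tangency of A1 to UR means the radius GU is perpendicular to UR, with radius 4.4, so the center G sits 4.4 in from both sides at G = (-49.90, 19.20). That places the tangent points at L = (-54.30, 19.20) on KL and U = (-49.90, 23.60) on UR. Then |WU| = |U − W| = 55.20.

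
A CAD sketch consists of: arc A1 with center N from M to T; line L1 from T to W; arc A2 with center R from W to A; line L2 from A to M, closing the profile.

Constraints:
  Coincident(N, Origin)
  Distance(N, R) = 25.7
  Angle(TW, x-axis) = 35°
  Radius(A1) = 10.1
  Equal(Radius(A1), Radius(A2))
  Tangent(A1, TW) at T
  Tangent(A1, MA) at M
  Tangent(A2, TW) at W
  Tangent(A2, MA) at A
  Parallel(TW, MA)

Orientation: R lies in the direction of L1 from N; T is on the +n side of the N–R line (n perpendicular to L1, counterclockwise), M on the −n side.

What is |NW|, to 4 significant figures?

27.61

The slot axis is L1's direction at 35.0°, so u = (cos 35.0°, sin 35.0°) = (0.8192, 0.5736) and n = (−sin 35.0°, cos 35.0°) = (-0.5736, 0.8192). N is at the origin and R lies 25.7 along u from N, so R = 25.7·u = (21.05, 14.74). Tangency of A1 to both parallel lines with radius 10.1 puts T and M at N ± 10.1·n: T = (-5.793, 8.273), M = (5.793, -8.273). Equal radii place W and A the same way about R: W = R + 10.1·n = (15.26, 23.01), A = R − 10.1·n = (26.85, 6.467). Then |NW| = |W − N| = 27.61.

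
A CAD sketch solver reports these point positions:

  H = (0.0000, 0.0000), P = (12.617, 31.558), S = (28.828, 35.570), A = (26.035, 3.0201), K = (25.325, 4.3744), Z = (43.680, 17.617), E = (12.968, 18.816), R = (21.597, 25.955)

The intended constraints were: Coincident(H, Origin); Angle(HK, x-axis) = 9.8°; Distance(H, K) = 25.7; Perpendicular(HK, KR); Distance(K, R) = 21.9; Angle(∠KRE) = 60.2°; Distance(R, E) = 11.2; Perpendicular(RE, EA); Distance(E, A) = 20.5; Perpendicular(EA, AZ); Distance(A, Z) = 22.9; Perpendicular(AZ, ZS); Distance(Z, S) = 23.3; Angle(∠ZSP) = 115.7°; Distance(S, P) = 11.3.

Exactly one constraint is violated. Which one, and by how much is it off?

Distance(S, P) = 11.3 — off by 5.40.

H = (0.00, 0.00) ✓; HK at 9.800° ✓; |HK| = 25.70 ✓; ∠(HK, KR) = 90.00° ✓; |KR| = 21.90 ✓; ∠KRE = 60.20° ✓; |RE| = 11.20 ✓; ∠(RE, EA) = 90.00° ✓; |EA| = 20.50 ✓; ∠(EA, AZ) = 90.00° ✓; |AZ| = 22.90 ✓; ∠(AZ, ZS) = 90.00° ✓; |ZS| = 23.30 ✓; ∠ZSP = 115.7° ✓; |SP| = 16.70 ✗.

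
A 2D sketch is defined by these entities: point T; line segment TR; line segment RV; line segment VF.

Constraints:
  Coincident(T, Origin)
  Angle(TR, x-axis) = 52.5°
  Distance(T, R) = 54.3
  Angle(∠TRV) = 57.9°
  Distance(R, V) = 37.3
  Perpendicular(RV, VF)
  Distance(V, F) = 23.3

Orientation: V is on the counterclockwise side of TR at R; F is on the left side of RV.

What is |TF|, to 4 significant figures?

24.22

∠TRV = 57.9°, so RV runs at 52.5° + (180° − 57.9°) = 174.6° from the x-axis; with |RV| = 37.3, V = R + 37.3·(cos 174.6°, sin 174.6°) = (-4.079, 46.59). RV is perpendicular to VF; with |VF| = 23.3 on the left of RV, F = V + 23.3·(-0.09411, -0.9956) = (-6.271, 23.39). Then |TF| = |F − T| = 24.22.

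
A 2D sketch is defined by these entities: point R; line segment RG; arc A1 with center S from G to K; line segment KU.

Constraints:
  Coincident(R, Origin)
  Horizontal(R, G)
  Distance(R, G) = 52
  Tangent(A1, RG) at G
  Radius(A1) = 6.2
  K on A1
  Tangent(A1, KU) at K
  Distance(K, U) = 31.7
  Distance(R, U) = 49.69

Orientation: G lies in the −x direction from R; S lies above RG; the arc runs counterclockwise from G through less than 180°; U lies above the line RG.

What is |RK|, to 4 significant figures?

46.32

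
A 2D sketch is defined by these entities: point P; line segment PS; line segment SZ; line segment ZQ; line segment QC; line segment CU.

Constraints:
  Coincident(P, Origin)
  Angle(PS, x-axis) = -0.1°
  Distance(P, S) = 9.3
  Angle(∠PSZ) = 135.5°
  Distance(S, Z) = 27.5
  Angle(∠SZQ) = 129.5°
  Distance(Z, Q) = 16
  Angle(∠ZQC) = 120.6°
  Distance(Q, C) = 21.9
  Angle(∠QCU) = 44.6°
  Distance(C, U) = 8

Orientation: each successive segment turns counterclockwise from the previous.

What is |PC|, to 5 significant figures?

45.347

∠SZQ = 129.5° gives ZQ at 94.900° from the x-axis; with |ZQ| = 16.0, Q = (27.581, 35.166). ∠ZQC = 120.6° gives QC at 154.30° from the x-axis; with |QC| = 21.9, C = (7.8477, 44.663). Then |PC| = |C − P| = 45.347.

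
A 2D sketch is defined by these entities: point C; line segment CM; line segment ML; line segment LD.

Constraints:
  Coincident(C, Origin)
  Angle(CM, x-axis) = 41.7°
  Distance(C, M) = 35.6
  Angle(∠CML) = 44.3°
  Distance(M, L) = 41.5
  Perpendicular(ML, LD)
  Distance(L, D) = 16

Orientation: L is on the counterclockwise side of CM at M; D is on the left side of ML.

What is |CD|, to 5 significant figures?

18.310

C is at the origin; CM runs at 41.7° with length 35.6, so M = 35.6·(cos 41.7°, sin 41.7°) = (26.580, 23.682). ∠CML = 44.3°, so ML runs at 41.7° + (180° − 44.3°) = 177.40° from the x-axis; with |ML| = 41.5, L = M + 41.5·(cos 177.40°, sin 177.40°) = (-14.877, 25.565). ML ⟂ LD; with |LD| = 16.0 on the left of ML, D = L + 16.0·(-0.045363, -0.99897) = (-15.603, 9.5812). Then |CD| = |D − C| = 18.310.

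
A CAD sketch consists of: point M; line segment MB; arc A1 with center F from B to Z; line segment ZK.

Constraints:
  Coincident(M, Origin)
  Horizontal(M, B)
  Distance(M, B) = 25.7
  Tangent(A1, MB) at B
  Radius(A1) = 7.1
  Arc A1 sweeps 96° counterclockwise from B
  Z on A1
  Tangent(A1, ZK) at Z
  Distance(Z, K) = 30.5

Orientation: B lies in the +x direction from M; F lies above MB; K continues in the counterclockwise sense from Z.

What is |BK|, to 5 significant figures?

38.371

M is at the origin; M and B share the same y with |MB| = 25.7 and B on the +x side, so B = (25.700, 0.0000). Since A1 is tangent to MB there, FB ⟂ MB, so F = B + (0, 7.1) = (25.700, 7.1000). On A1, B sits at bearing -90° from F; a 96° counterclockwise sweep puts Z at bearing 6°, so Z = F + 7.1·(cos 6°, sin 6°) = (32.761, 7.8422). The tangent condition forces FZ to be normal to ZK, so ZK runs along (−sin 6°, cos 6°); with |ZK| = 30.5, K = (29.573, 38.175). Then |BK| = |K − B| = 38.371.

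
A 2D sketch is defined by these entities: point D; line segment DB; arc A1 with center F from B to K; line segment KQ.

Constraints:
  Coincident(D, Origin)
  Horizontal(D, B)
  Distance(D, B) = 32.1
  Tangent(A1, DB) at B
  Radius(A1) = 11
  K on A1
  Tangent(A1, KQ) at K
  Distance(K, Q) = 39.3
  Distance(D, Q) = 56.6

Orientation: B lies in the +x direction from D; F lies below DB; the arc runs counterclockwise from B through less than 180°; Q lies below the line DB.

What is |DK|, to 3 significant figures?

24.3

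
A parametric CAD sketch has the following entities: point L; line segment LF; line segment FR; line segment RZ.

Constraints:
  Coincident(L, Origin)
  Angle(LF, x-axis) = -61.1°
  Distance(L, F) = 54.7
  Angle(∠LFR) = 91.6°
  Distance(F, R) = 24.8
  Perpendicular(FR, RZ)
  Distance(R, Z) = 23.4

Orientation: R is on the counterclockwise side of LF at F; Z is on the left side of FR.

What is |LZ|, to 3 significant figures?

40.9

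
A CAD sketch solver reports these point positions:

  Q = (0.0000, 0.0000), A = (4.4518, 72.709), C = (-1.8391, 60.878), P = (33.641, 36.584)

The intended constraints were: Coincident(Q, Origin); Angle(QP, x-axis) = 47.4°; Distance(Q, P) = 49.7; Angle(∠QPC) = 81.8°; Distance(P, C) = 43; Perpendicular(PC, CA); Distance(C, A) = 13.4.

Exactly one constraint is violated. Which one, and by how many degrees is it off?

Perpendicular(PC, CA) — off by 6.40°.

Q = (0.00, 0.00) ✓; QP at 47.40° ✓; |QP| = 49.70 ✓; ∠QPC = 81.80° ✓; |PC| = 43.00 ✓; ∠(PC, CA) = 83.60° ✗; |CA| = 13.40 ✓.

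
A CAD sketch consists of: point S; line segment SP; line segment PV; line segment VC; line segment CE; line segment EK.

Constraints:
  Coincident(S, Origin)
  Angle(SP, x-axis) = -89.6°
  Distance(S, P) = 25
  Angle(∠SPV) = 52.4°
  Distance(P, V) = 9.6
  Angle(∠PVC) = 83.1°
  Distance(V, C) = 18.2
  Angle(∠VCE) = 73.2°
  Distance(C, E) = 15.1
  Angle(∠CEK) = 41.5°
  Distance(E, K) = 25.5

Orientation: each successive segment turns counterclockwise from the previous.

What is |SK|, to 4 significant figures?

15.82

∠VCE = 73.2° gives CE at -118.3° from the x-axis; with |CE| = 15.1, E = (-12.27, -19.49). ∠CEK = 41.5° gives EK at 20.20° from the x-axis; with |EK| = 25.5, K = (11.67, -10.69). Then |SK| = |K − S| = 15.82.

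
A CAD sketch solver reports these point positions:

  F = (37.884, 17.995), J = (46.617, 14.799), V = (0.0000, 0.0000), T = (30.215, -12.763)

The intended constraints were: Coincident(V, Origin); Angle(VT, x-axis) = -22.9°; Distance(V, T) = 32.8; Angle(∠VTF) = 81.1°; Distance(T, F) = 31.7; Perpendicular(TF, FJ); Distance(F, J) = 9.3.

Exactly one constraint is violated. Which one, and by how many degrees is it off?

Perpendicular(TF, FJ) — off by 6.10°.

V = (0.00, 0.00) ✓; VT at -22.90° ✓; |VT| = 32.80 ✓; ∠VTF = 81.10° ✓; |TF| = 31.70 ✓; ∠(TF, FJ) = 96.10° ✗; |FJ| = 9.299 ✓.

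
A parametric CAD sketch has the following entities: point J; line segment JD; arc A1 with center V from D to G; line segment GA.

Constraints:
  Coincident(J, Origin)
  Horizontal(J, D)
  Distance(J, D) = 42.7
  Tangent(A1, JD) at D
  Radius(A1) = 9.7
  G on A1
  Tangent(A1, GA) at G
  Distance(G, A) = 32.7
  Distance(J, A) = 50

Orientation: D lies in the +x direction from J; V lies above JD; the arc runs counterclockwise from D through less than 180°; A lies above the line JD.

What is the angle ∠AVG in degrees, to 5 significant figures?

73.478°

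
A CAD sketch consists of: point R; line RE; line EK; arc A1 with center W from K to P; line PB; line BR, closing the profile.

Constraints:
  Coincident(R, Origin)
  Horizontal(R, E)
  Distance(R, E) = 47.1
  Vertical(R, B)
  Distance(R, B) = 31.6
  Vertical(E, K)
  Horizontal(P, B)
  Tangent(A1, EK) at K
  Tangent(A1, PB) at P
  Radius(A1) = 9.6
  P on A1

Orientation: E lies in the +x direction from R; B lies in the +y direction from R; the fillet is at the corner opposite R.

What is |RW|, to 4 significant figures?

43.48

RB is vertical with |RB| = 31.6 and B on the +y side, so B = (0.000, 31.60). The virtual corner opposite R is at (47.10, 31.60). A1 meets EK tangentially, so WK is at right angles to EK and A1 meets PB tangentially, so WP is at right angles to PB, with radius 9.6, so the center W sits 9.6 in from both sides at W = (37.50, 22.00). Then |RW| = |W − R| = 43.48.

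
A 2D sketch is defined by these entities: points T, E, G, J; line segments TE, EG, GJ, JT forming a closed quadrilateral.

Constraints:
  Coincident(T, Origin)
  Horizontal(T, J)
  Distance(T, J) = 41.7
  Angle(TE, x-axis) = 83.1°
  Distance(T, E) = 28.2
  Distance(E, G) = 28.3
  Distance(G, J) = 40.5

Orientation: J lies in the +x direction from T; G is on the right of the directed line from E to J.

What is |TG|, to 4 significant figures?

1.221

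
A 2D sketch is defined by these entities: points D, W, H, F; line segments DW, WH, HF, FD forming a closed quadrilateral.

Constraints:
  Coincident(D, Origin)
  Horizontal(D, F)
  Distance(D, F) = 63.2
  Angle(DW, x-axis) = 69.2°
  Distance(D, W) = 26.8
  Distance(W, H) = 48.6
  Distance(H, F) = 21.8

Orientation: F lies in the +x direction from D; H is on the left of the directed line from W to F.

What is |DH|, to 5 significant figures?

61.703

D is at the origin; DF is horizontal with |DF| = 63.2 and F in +x, so F = (63.2, 0). DW runs at 69.2° with |DW| = 26.8, so W = (9.5169, 25.053). H is determined by |WH| = 48.6 and |HF| = 21.8 together: it lies at the intersection of circle(W, 48.6) and circle(F, 21.8). With |WF| = 59.241, the foot of the radical line on WF is 45.545 from W and the perpendicular offset is √(48.6² − 45.545²) = 16.960. Taking the left-of-WF solution: H = (57.961, 21.161).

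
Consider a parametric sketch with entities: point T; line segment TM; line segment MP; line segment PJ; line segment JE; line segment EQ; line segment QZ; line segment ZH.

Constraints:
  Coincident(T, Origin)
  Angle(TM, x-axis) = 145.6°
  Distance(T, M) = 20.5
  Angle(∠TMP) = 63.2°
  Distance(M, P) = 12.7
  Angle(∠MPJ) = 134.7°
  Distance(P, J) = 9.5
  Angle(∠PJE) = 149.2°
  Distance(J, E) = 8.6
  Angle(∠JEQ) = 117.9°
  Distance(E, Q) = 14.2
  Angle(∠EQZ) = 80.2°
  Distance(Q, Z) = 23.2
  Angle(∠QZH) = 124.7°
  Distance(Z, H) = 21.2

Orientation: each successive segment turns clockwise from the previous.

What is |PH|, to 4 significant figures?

15.67

∠EQZ = 80.2° gives QZ at 150.8° from the x-axis; with |QZ| = 23.2, Z = (-15.81, 6.606). ∠QZH = 124.7° gives ZH at 95.50° from the x-axis; with |ZH| = 21.2, H = (-17.85, 27.71). Then |PH| = |H − P| = 15.67.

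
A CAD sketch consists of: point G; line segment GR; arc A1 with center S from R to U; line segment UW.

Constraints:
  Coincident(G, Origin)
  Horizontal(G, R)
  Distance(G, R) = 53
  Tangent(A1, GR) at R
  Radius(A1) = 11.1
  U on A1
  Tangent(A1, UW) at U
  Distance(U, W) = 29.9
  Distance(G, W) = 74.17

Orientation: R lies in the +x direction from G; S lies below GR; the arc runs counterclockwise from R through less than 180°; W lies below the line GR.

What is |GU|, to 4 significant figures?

47.29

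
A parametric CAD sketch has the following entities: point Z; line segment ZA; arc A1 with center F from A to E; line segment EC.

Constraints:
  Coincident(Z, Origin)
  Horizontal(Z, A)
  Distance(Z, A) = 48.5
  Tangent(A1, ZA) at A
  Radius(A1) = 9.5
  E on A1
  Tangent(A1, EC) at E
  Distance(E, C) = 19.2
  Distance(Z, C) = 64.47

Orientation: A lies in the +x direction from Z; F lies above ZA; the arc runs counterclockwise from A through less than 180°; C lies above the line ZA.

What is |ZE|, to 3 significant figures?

58.8

Checks: Z = (0.00, 0.00) ✓; |FE| = 9.500 ✓; ∠(FE, EC) = 90.00° ✓; |EC| = 19.20 ✓; |ZC| = 64.47 ✓.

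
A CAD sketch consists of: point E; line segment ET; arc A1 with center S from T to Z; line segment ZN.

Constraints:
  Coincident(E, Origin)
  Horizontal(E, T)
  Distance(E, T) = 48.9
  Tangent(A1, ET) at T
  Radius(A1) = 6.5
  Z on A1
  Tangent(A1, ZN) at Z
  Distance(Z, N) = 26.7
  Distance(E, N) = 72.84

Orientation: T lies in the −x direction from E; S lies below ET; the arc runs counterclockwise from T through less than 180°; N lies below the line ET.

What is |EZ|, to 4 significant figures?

54.62

Checks: |SZ| = 6.500 ✓; ∠(SZ, ZN) = 90.00° ✓; |ZN| = 26.70 ✓; |EN| = 72.84 ✓.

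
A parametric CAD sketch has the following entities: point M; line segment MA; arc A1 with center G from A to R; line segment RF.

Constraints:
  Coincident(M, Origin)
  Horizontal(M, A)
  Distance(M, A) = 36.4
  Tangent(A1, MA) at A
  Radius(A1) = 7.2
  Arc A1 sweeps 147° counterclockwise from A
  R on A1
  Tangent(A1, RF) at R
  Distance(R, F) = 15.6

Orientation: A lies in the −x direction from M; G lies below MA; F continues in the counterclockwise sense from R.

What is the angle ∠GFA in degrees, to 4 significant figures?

9.368°

On A1, A sits at bearing 90° from G; a 147° counterclockwise sweep puts R at bearing 237°, so R = G + 7.2·(cos 237°, sin 237°) = (-40.32, -13.24). The tangent condition forces GR to be normal to RF, so RF runs along (−sin 237°, cos 237°); with |RF| = 15.6, F = (-27.24, -21.73). Then cos ∠GFA = FG·FA / (|FG||FA|), giving 9.368°.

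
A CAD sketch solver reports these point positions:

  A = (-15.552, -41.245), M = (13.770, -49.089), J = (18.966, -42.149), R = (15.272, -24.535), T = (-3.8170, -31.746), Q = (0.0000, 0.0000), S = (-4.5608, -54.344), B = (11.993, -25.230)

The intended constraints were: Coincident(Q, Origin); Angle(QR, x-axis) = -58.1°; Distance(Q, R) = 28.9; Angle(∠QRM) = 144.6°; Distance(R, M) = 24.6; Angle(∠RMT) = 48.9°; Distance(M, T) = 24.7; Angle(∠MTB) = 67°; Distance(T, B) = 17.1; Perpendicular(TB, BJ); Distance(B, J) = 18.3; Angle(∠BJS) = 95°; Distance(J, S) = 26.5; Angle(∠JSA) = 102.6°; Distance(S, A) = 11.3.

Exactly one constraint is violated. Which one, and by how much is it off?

Distance(S, A) = 11.3 — off by 5.80.

Q = (0.00, 0.00) ✓; QR at -58.10° ✓; |QR| = 28.90 ✓; ∠QRM = 144.6° ✓; |RM| = 24.60 ✓; ∠RMT = 48.90° ✓; |MT| = 24.70 ✓; ∠MTB = 67.00° ✓; |TB| = 17.10 ✓; ∠(TB, BJ) = 90.00° ✓; |BJ| = 18.30 ✓; ∠BJS = 95.00° ✓; |JS| = 26.50 ✓; ∠JSA = 102.6° ✓; |SA| = 17.10 ✗.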